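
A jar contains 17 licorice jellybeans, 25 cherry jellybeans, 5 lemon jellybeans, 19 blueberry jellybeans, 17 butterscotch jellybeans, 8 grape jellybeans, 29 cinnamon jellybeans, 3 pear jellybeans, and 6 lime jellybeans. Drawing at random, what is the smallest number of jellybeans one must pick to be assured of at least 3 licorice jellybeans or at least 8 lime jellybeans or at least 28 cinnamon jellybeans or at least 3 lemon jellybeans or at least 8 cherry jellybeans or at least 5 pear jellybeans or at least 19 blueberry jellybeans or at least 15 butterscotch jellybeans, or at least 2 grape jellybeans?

The worst case stops just short of every target: 2 licorice, 7 cherry, 2 lemon, 18 blueberry, 14 butterscotch, 1 grape, 27 cinnamon, all 3 pear, all 6 lime — 2 + 7 + 2 + 18 + 14 + 1 + 27 + 3 + 6 = 80 jellybeans.
One more jellybean must push some flavor to its target, so 80 + 1 = 81.

81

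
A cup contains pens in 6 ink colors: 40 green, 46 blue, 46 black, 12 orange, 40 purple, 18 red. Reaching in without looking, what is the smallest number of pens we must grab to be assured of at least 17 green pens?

179

The worst case draws every non-green pen first: 46 + 46 + 12 + 40 + 18 = 162.
The next 17 draws are then forced to be green, giving 162 + 17 = 179.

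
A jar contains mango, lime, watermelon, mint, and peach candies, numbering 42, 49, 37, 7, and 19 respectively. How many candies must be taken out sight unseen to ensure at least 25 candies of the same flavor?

In the worst case we take at most 24 of each flavor, but all 7 mint and all 19 peach (fewer than 24), giving 24 + 24 + 24 + 7 + 19 = 98.
One more candy then forces some flavor to 25, so 98 + 1 = 99.

99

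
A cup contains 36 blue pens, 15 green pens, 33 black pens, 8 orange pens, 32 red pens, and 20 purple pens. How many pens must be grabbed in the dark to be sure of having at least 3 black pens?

To avoid black pens as long as possible, exhaust the other 5 ink colors first.
The worst case draws every non-black pen first: 36 + 15 + 8 + 32 + 20 = 111.
The next 3 draws are then forced to be black, giving 111 + 3 = 114.

114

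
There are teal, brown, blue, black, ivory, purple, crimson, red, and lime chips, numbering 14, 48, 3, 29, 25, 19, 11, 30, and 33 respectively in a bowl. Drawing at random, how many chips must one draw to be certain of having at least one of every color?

The hardest color to obtain is blue: we could draw every other chip first — 212 − 3 = 209 chips — without a single blue one.
The next draw must be blue, so 209 + 1 = 210.

210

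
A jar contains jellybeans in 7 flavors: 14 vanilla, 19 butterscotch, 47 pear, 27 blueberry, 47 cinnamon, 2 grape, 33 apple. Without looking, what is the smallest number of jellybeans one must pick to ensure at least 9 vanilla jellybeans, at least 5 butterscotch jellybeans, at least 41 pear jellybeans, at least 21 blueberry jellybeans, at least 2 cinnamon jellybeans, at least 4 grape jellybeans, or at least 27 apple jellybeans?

102

The worst case stops just short of every target: 8 vanilla, 4 butterscotch, 40 pear, 20 blueberry, 1 cinnamon, all 2 grape, 26 apple — 8 + 4 + 40 + 20 + 1 + 2 + 26 = 101 jellybeans.
One more jellybean must push some flavor to its target, so 101 + 1 = 102.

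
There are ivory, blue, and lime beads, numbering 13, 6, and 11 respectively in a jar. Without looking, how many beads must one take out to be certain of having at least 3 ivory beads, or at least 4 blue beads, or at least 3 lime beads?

8

The worst case stops just short of every target: 2 ivory, 3 blue, 2 lime — 2 + 3 + 2 = 7 beads.
One more bead must push some color to its target, so 7 + 1 = 8.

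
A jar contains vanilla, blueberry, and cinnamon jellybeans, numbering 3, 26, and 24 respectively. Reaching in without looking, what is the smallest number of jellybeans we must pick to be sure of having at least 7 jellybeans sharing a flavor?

16

In the worst case we take at most 6 of each flavor, but all 3 vanilla (fewer than 6), giving 3 + 6 + 6 = 15.
One more jellybean then forces some flavor to 7, so 15 + 1 = 16.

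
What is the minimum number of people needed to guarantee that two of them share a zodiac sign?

There are 12 zodiac signs acting as pigeonholes.
With 12 people we could place one in each, avoiding any repeat.
One more forces some class to hold 2, so 12 + 1 = 13.

13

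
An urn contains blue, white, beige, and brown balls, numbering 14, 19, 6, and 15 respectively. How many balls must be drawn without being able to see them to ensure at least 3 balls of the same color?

9

The worst case takes 2 balls of each color without reaching 3 of any: 4 × 2 = 8.
The next ball must bring some color to 3, so 8 + 1 = 9.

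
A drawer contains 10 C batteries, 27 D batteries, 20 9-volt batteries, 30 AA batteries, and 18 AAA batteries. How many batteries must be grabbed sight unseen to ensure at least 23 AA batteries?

The worst case draws every non-AA battery first: 10 + 27 + 20 + 18 = 75.
The next 23 draws are then forced to be AA, giving 75 + 23 = 98.

98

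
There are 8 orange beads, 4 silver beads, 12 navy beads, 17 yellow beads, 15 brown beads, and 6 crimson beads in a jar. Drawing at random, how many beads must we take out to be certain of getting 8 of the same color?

Treat the 6 colors as pigeonholes.
In the worst case we take at most 7 of each color, but all 4 silver and all 6 crimson (fewer than 7), giving 7 + 4 + 7 + 7 + 7 + 6 = 38.
One more bead then forces some color to 8, so 38 + 1 = 39.

39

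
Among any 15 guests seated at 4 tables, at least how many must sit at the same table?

The 15 guests fall into 4 tables.
If each of the 4 tables held at most 3, the total would be at most 4 × 3 = 12 < 15, a contradiction.
So at least one holds ⌈15/4⌉ = 4.

4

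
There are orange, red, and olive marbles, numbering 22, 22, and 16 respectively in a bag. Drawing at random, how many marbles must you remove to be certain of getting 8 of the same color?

The worst case takes 7 marbles of each color without reaching 8 of any: 3 × 7 = 21.
The next marble must bring some color to 8, so 21 + 1 = 22.

22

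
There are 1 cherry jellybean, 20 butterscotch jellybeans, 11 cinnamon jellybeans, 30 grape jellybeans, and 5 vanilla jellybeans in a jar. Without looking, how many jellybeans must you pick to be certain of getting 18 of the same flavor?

52

Treat the 5 flavors as pigeonholes.
In the worst case we take at most 17 of each flavor, but all 1 cherry, all 11 cinnamon, and all 5 vanilla (fewer than 17), giving 1 + 17 + 11 + 17 + 5 = 51.
One more jellybean then forces some flavor to 18, so 51 + 1 = 52.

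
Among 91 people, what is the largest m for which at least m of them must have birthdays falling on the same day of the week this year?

There are 7 days of the week, which serve as the pigeonholes.
If each of the 7 days of the week held at most 12, the total would be at most 7 × 12 = 84 < 91, a contradiction.
So at least one holds ⌈91/7⌉ = 13.

13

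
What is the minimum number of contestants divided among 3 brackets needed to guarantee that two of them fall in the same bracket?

4

There are 3 brackets acting as pigeonholes.
With 3 contestants we could place one in each, avoiding any repeat.
One more forces some class to hold 2, so 3 + 1 = 4.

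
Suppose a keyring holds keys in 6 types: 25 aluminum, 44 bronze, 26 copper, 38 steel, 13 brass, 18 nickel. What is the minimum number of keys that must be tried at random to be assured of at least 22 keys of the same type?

116

Treat the 6 types as pigeonholes.
In the worst case we take at most 21 of each type, but all 13 brass and all 18 nickel (fewer than 21), giving 21 + 21 + 21 + 21 + 13 + 18 = 115.
One more key then forces some type to 22, so 115 + 1 = 116.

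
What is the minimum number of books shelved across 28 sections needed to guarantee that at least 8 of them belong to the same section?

There are 28 sections acting as pigeonholes.
With 28 × 7 = 196 books we could place exactly 7 in each, with no class reaching 8.
One more forces some class to hold 8, so 196 + 1 = 197.

197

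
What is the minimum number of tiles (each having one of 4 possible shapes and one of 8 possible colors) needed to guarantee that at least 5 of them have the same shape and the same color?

129

There are 4 × 8 = 32 (shape, color) combinations acting as pigeonholes.
With 32 × 4 = 128 tiles we could place exactly 4 in each, with no (shape, color) pair reaching 5.
One more forces some (shape, color) pair to hold 5, so 128 + 1 = 129.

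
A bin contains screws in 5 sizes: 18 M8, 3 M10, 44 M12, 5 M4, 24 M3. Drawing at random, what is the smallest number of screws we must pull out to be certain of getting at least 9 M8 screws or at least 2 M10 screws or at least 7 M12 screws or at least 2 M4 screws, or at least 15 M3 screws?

31

The worst case stops just short of every target: 8 M8, 1 M10, 6 M12, 1 M4, 14 M3 — 8 + 1 + 6 + 1 + 14 = 30 screws.
One more screw must push some size to its target, so 30 + 1 = 31.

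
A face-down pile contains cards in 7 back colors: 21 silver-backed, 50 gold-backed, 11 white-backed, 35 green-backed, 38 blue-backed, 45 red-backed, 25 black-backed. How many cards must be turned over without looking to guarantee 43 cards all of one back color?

215

Treat the 7 back colors as pigeonholes.
In the worst case we take at most 42 of each back color, but all 21 silver-backed, all 11 white-backed, all 35 green-backed, all 38 blue-backed, and all 25 black-backed (fewer than 42), giving 21 + 42 + 11 + 35 + 38 + 42 + 25 = 214.
One more card then forces some back color to 43, so 214 + 1 = 215.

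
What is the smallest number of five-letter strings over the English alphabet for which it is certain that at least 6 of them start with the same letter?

There are 26 possible first letters acting as pigeonholes.
With 26 × 5 = 130 five-letter strings over the English alphabet we could place exactly 5 in each, with no class reaching 6.
One more forces some class to hold 6, so 130 + 1 = 131.

131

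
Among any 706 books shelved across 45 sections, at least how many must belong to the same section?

If each of the 45 sections held at most 15, the total would be at most 45 × 15 = 675 < 706, a contradiction.
So at least one holds ⌈706/45⌉ = 16.

16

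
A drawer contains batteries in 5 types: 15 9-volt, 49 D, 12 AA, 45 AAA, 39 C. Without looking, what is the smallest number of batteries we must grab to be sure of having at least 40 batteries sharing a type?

145

Treat the 5 types as pigeonholes.
In the worst case we take at most 39 of each type, but all 15 9-volt and all 12 AA (fewer than 39), giving 15 + 39 + 12 + 39 + 39 = 144.
One more battery then forces some type to 40, so 144 + 1 = 145.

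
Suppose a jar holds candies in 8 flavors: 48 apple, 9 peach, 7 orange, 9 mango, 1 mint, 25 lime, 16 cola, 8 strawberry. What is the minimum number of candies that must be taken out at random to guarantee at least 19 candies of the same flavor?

87

Treat the 8 flavors as pigeonholes.
In the worst case we take at most 18 of each flavor, but all 9 peach, all 7 orange, all 9 mango, all 1 mint, all 16 cola, and all 8 strawberry (fewer than 18), giving 18 + 9 + 7 + 9 + 1 + 18 + 16 + 8 = 86.
One more candy then forces some flavor to 19, so 86 + 1 = 87.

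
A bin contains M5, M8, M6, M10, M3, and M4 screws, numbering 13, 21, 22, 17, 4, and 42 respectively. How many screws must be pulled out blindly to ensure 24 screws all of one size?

101

In the worst case we take at most 23 of each size, but all 13 M5, all 21 M8, all 22 M6, all 17 M10, and all 4 M3 (fewer than 23), giving 13 + 21 + 22 + 17 + 4 + 23 = 100.
One more screw then forces some size to 24, so 100 + 1 = 101.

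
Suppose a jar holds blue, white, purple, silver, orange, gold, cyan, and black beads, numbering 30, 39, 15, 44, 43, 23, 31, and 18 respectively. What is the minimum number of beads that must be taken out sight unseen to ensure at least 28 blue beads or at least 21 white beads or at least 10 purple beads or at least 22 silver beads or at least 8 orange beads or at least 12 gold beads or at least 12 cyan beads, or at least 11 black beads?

117

Each of the 8 colors has its own threshold; avoid all of them simultaneously.
The worst case stops just short of every target: 27 blue, 20 white, 9 purple, 21 silver, 7 orange, 11 gold, 11 cyan, 10 black — 27 + 20 + 9 + 21 + 7 + 11 + 11 + 10 = 116 beads.
One more bead must push some color to its target, so 116 + 1 = 117.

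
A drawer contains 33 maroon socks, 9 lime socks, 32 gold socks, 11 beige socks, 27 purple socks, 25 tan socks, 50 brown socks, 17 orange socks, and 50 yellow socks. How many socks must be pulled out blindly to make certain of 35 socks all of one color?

Treat the 9 colors as pigeonholes.
In the worst case we take at most 34 of each color, but all 33 maroon, all 9 lime, all 32 gold, all 11 beige, all 27 purple, all 25 tan, and all 17 orange (fewer than 34), giving 33 + 9 + 32 + 11 + 27 + 25 + 34 + 17 + 34 = 222.
One more sock then forces some color to 35, so 222 + 1 = 223.

223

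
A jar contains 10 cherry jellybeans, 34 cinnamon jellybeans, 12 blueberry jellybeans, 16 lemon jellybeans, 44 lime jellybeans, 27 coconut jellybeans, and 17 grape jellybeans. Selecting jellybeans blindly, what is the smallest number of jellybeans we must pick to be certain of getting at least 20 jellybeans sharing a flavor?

113

Treat the 7 flavors as pigeonholes.
In the worst case we take at most 19 of each flavor, but all 10 cherry, all 12 blueberry, all 16 lemon, and all 17 grape (fewer than 19), giving 10 + 19 + 12 + 16 + 19 + 19 + 17 = 112.
One more jellybean then forces some flavor to 20, so 112 + 1 = 113.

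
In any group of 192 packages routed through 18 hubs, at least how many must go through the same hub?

The 192 packages fall into 18 hubs.
If each of the 18 hubs held at most 10, the total would be at most 18 × 10 = 180 < 192, a contradiction.
So at least one holds ⌈192/18⌉ = 11.

11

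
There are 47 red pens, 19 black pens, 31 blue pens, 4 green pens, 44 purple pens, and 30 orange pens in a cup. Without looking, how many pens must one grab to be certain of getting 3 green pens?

The worst case draws every non-green pen first: 47 + 19 + 31 + 44 + 30 = 171.
The next 3 draws are then forced to be green, giving 171 + 3 = 174.

174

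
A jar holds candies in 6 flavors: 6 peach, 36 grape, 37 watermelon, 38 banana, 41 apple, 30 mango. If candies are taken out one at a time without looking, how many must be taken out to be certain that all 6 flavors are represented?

183

The hardest flavor to obtain is peach: we could draw every other candy first — 188 − 6 = 182 candies — without a single peach one.
The next draw must be peach, so 182 + 1 = 183.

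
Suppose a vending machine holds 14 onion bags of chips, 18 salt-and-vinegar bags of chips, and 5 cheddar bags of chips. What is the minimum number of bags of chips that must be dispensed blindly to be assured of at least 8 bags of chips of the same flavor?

20

In the worst case we take at most 7 of each flavor, but all 5 cheddar (fewer than 7), giving 7 + 7 + 5 = 19.
One more bag of chips then forces some flavor to 8, so 19 + 1 = 20.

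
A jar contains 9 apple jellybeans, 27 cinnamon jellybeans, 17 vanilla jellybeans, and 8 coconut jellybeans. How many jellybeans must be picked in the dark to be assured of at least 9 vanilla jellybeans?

To avoid vanilla jellybeans as long as possible, exhaust the other 3 flavors first.
The worst case draws every non-vanilla jellybean first: 9 + 27 + 8 = 44.
The next 9 draws are then forced to be vanilla, giving 44 + 9 = 53.

53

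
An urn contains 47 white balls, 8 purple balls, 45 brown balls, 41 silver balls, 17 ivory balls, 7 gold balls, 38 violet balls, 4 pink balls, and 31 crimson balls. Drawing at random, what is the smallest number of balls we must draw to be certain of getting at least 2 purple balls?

The worst case draws every non-purple ball first: 47 + 45 + 41 + 17 + 7 + 38 + 4 + 31 = 230.
The next 2 draws are then forced to be purple, giving 230 + 2 = 232.

232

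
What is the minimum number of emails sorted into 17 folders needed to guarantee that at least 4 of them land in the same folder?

52

There are 17 folders acting as pigeonholes.
With 17 × 3 = 51 emails we could place exactly 3 in each, with no class reaching 4.
One more forces some class to hold 4, so 51 + 1 = 52.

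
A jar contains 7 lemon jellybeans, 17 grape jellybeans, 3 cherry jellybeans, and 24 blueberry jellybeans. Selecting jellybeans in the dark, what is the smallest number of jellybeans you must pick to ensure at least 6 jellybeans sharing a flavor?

Treat the 4 flavors as pigeonholes.
In the worst case we take at most 5 of each flavor, but all 3 cherry (fewer than 5), giving 5 + 5 + 3 + 5 = 18.
One more jellybean then forces some flavor to 6, so 18 + 1 = 19.

19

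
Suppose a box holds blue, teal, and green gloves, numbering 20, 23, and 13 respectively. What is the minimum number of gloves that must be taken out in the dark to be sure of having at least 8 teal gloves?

41

The worst case draws every non-teal glove first: 20 + 13 = 33.
The next 8 draws are then forced to be teal, giving 33 + 8 = 41.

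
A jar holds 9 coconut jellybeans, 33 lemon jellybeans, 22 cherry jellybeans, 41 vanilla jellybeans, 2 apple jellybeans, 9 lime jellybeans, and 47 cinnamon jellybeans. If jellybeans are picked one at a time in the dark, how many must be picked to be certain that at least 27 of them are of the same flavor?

121

In the worst case we take at most 26 of each flavor, but all 9 coconut, all 22 cherry, all 2 apple, and all 9 lime (fewer than 26), giving 9 + 26 + 22 + 26 + 2 + 9 + 26 = 120.
One more jellybean then forces some flavor to 27, so 120 + 1 = 121.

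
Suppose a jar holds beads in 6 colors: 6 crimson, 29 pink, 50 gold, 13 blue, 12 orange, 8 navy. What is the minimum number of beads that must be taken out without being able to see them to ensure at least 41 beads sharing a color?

In the worst case we take at most 40 of each color, but all 6 crimson, all 29 pink, all 13 blue, all 12 orange, and all 8 navy (fewer than 40), giving 6 + 29 + 40 + 13 + 12 + 8 = 108.
One more bead then forces some color to 41, so 108 + 1 = 109.

109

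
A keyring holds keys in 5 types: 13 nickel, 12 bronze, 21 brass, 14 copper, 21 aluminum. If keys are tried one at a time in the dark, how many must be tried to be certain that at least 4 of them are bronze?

73

To avoid bronze keys as long as possible, exhaust the other 4 types first.
The worst case draws every non-bronze key first: 13 + 21 + 14 + 21 = 69.
The next 4 draws are then forced to be bronze, giving 69 + 4 = 73.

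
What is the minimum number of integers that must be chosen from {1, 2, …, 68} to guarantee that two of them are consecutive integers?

Partition {1, …, 68} into 34 pairs: {1,2}, {3,4}, …, {67,68}.
Choosing 34 integers — say the 34 even numbers 2, 4, …, 68 — takes one from each pair and avoids the property.
Choosing 35 forces two into the same pair by pigeonhole, and those are consecutive. So 35.

35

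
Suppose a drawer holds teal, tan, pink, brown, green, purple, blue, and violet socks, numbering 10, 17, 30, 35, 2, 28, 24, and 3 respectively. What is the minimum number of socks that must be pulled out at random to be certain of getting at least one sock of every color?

The hardest color to obtain is green: we could draw every other sock first — 149 − 2 = 147 socks — without a single green one.
The next draw must be green, so 147 + 1 = 148.

148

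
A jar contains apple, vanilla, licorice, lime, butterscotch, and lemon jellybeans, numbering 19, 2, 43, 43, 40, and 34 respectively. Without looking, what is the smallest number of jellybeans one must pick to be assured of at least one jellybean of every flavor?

The hardest flavor to obtain is vanilla: we could draw every other jellybean first — 181 − 2 = 179 jellybeans — without a single vanilla one.
The next draw must be vanilla, so 179 + 1 = 180.

180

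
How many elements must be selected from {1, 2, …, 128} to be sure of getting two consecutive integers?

Partition {1, …, 128} into 64 pairs: {1,2}, {3,4}, …, {127,128}.
Choosing 64 integers — say the 64 even numbers 2, 4, …, 128 — takes one from each pair and avoids the property.
Choosing 65 forces two into the same pair by pigeonhole, and those are consecutive. So 65.

65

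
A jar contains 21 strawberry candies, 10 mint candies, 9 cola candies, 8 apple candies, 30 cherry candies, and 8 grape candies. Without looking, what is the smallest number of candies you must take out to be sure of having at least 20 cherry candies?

To avoid cherry candies as long as possible, exhaust the other 5 flavors first.
The worst case draws every non-cherry candy first: 21 + 10 + 9 + 8 + 8 = 56.
The next 20 draws are then forced to be cherry, giving 56 + 20 = 76.

76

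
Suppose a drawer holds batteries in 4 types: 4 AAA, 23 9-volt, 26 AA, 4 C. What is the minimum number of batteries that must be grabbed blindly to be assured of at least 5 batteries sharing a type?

17

The worst case takes 4 batteries of each type without reaching 5 of any: 4 × 4 = 16.
The next battery must bring some type to 5, so 16 + 1 = 17.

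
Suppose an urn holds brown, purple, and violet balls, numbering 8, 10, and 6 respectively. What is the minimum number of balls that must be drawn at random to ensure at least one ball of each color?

The hardest color to obtain is violet: we could draw every other ball first — 24 − 6 = 18 balls — without a single violet one.
The next draw must be violet, so 18 + 1 = 19.

19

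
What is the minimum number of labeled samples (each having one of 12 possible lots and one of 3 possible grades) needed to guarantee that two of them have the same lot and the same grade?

There are 12 × 3 = 36 (lot, grade) combinations acting as pigeonholes.
With 36 labeled samples we could place one in each, avoiding any repeat.
One more forces some (lot, grade) pair to hold 2, so 36 + 1 = 37.

37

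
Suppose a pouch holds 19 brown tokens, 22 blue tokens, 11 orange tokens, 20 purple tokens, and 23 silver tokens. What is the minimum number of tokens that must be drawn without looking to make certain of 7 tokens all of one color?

31

The worst case takes 6 tokens of each color without reaching 7 of any: 5 × 6 = 30.
The next token must bring some color to 7, so 30 + 1 = 31.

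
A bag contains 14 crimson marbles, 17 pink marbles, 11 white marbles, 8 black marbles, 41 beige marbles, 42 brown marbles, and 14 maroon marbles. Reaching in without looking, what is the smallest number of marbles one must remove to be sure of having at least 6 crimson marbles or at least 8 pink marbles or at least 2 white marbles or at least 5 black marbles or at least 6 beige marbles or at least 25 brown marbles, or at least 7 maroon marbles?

Each of the 7 colors has its own threshold; avoid all of them simultaneously.
The worst case stops just short of every target: 5 crimson, 7 pink, 1 white, 4 black, 5 beige, 24 brown, 6 maroon — 5 + 7 + 1 + 4 + 5 + 24 + 6 = 52 marbles.
One more marble must push some color to its target, so 52 + 1 = 53.

53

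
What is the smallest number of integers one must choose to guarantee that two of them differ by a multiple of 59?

Two integers differ by a multiple of 59 exactly when they share a remainder mod 59.
There are 59 residue classes mod 59, so 59 integers can all lie in distinct classes.
One more integer must repeat a residue, giving a difference divisible by 59. So n = 59 + 1 = 60.

60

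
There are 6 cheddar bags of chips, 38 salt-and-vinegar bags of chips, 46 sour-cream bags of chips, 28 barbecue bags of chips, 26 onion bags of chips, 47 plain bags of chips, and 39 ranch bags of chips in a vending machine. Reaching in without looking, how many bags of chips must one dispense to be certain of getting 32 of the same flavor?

Treat the 7 flavors as pigeonholes.
In the worst case we take at most 31 of each flavor, but all 6 cheddar, all 28 barbecue, and all 26 onion (fewer than 31), giving 6 + 31 + 31 + 28 + 26 + 31 + 31 = 184.
One more bag of chips then forces some flavor to 32, so 184 + 1 = 185.

185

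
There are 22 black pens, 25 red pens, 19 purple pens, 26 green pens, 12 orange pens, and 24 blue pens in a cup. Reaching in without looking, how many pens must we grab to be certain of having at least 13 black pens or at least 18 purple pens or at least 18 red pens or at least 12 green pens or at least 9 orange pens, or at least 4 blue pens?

69

Each of the 6 ink colors has its own threshold; avoid all of them simultaneously.
The worst case stops just short of every target: 12 black, 17 red, 17 purple, 11 green, 8 orange, 3 blue — 12 + 17 + 17 + 11 + 8 + 3 = 68 pens.
One more pen must push some ink color to its target, so 68 + 1 = 69.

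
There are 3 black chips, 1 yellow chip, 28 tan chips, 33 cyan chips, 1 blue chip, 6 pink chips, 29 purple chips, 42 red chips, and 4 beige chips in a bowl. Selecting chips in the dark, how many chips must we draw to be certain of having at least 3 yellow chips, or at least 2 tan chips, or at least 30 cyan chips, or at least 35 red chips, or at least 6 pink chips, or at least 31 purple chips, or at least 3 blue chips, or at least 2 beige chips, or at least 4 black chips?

The worst case stops just short of every target: 3 black, all 1 yellow, 1 tan, 29 cyan, all 1 blue, 5 pink, all 29 purple, 34 red, 1 beige — 3 + 1 + 1 + 29 + 1 + 5 + 29 + 34 + 1 = 104 chips.
One more chip must push some color to its target, so 104 + 1 = 105.

105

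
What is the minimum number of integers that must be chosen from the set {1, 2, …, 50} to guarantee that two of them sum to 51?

Partition {1, …, 50} into 25 pairs: {1,50}, {2,49}, …, {25,26}.
Choosing 25 integers — say the integers 1 through 25 — takes one from each pair and avoids the property.
Choosing 26 forces two into the same pair by pigeonhole, and those sum to 51. So 26.

26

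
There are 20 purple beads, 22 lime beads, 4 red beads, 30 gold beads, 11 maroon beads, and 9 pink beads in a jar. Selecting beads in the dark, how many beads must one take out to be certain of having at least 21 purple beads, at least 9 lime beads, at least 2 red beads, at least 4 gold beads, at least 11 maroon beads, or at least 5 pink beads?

47

The worst case stops just short of every target: 20 purple, 8 lime, 1 red, 3 gold, 10 maroon, 4 pink — 20 + 8 + 1 + 3 + 10 + 4 = 46 beads.
One more bead must push some color to its target, so 46 + 1 = 47.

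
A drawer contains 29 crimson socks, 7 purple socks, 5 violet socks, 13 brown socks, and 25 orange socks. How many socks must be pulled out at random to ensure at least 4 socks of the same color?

16

Treat the 5 colors as pigeonholes.
The worst case takes 3 socks of each color without reaching 4 of any: 5 × 3 = 15.
The next sock must bring some color to 4, so 15 + 1 = 16.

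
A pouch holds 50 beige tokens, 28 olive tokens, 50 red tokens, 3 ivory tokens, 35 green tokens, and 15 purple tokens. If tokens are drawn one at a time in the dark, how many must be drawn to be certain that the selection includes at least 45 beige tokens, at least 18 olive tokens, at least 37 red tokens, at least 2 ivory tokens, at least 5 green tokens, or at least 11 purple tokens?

Each of the 6 colors has its own threshold; avoid all of them simultaneously.
The worst case stops just short of every target: 44 beige, 17 olive, 36 red, 1 ivory, 4 green, 10 purple — 44 + 17 + 36 + 1 + 4 + 10 = 112 tokens.
One more token must push some color to its target, so 112 + 1 = 113.

113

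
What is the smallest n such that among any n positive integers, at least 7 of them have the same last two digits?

There are 100 possible two-digit endings acting as pigeonholes.
With 100 × 6 = 600 positive integers we could place exactly 6 in each, with no class reaching 7.
One more forces some class to hold 7, so 600 + 1 = 601.

601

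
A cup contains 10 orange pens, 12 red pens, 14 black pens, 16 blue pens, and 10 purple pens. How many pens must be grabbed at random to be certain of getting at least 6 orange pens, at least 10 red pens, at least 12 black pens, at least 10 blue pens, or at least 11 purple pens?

The worst case stops just short of every target: 5 orange, 9 red, 11 black, 9 blue, 10 purple — 5 + 9 + 11 + 9 + 10 = 44 pens.
One more pen must push some ink color to its target, so 44 + 1 = 45.

45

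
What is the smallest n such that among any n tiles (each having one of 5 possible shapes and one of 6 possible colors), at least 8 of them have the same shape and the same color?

211

There are 5 × 6 = 30 (shape, color) combinations acting as pigeonholes.
With 30 × 7 = 210 tiles we could place exactly 7 in each, with no (shape, color) pair reaching 8.
One more forces some (shape, color) pair to hold 8, so 210 + 1 = 211.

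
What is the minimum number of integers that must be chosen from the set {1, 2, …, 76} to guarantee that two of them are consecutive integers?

Partition {1, …, 76} into 38 pairs: {1,2}, {3,4}, …, {75,76}.
Choosing 38 integers — say the 38 even numbers 2, 4, …, 76 — takes one from each pair and avoids the property.
Choosing 39 forces two into the same pair by pigeonhole, and those are consecutive. So 39.

39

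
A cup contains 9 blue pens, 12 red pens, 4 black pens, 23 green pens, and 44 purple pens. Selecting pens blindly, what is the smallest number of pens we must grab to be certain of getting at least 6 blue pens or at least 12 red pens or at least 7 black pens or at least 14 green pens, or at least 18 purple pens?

Each of the 5 ink colors has its own threshold; avoid all of them simultaneously.
The worst case stops just short of every target: 5 blue, 11 red, all 4 black, 13 green, 17 purple — 5 + 11 + 4 + 13 + 17 = 50 pens.
One more pen must push some ink color to its target, so 50 + 1 = 51.

51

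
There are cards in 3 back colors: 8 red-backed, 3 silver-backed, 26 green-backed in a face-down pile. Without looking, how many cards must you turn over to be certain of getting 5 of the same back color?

In the worst case we take at most 4 of each back color, but all 3 silver-backed (fewer than 4), giving 4 + 3 + 4 = 11.
One more card then forces some back color to 5, so 11 + 1 = 12.

12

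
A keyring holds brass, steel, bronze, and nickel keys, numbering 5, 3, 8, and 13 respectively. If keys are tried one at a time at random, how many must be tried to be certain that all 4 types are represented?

The hardest type to obtain is steel: we could draw every other key first — 29 − 3 = 26 keys — without a single steel one.
The next draw must be steel, so 26 + 1 = 27.

27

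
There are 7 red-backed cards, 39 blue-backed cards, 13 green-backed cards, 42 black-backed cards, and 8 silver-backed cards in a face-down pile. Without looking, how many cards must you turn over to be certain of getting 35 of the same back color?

97

Treat the 5 back colors as pigeonholes.
In the worst case we take at most 34 of each back color, but all 7 red-backed, all 13 green-backed, and all 8 silver-backed (fewer than 34), giving 7 + 34 + 13 + 34 + 8 = 96.
One more card then forces some back color to 35, so 96 + 1 = 97.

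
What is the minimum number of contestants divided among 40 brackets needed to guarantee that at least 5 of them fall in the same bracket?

161

There are 40 brackets acting as pigeonholes.
With 40 × 4 = 160 contestants we could place exactly 4 in each, with no class reaching 5.
One more forces some class to hold 5, so 160 + 1 = 161.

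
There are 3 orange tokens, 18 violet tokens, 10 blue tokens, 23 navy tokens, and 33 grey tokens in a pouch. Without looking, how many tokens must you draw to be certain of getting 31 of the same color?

85

In the worst case we take at most 30 of each color, but all 3 orange, all 18 violet, all 10 blue, and all 23 navy (fewer than 30), giving 3 + 18 + 10 + 23 + 30 = 84.
One more token then forces some color to 31, so 84 + 1 = 85.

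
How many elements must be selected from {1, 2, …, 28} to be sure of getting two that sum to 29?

15

Partition {1, …, 28} into 14 pairs: {1,28}, {2,27}, …, {14,15}.
Choosing 14 integers — say the integers 1 through 14 — takes one from each pair and avoids the property.
Choosing 15 forces two into the same pair by pigeonhole, and those sum to 29. So 15.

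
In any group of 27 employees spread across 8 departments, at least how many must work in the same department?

4

If each of the 8 departments held at most 3, the total would be at most 8 × 3 = 24 < 27, a contradiction.
So at least one holds ⌈27/8⌉ = 4.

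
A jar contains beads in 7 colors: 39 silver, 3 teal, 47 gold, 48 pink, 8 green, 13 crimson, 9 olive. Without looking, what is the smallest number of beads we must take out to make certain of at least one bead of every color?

165

The hardest color to obtain is teal: we could draw every other bead first — 167 − 3 = 164 beads — without a single teal one.
The next draw must be teal, so 164 + 1 = 165.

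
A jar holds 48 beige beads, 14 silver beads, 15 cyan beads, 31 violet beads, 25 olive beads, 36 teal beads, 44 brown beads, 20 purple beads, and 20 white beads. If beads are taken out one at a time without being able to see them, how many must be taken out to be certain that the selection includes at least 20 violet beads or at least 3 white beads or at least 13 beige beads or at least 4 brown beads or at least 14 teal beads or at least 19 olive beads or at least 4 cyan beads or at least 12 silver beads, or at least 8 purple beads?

89

The worst case stops just short of every target: 12 beige, 11 silver, 3 cyan, 19 violet, 18 olive, 13 teal, 3 brown, 7 purple, 2 white — 12 + 11 + 3 + 19 + 18 + 13 + 3 + 7 + 2 = 88 beads.
One more bead must push some color to its target, so 88 + 1 = 89.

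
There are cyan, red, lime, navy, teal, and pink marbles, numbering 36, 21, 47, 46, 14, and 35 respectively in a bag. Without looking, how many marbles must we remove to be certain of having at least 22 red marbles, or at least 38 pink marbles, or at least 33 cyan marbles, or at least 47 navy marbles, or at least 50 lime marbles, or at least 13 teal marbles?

The worst case stops just short of every target: 32 cyan, 21 red, all 47 lime, 46 navy, 12 teal, all 35 pink — 32 + 21 + 47 + 46 + 12 + 35 = 193 marbles.
One more marble must push some color to its target, so 193 + 1 = 194.

194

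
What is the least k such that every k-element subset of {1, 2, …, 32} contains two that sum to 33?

Partition {1, …, 32} into 16 pairs: {1,32}, {2,31}, …, {16,17}.
Choosing 16 integers — say the integers 1 through 16 — takes one from each pair and avoids the property.
Choosing 17 forces two into the same pair by pigeonhole, and those sum to 33. So 17.

17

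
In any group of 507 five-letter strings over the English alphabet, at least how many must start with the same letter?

20

There are 26 possible first letters, which serve as the pigeonholes.
If each of the 26 possible first letters held at most 19, the total would be at most 26 × 19 = 494 < 507, a contradiction.
So at least one holds ⌈507/26⌉ = 20.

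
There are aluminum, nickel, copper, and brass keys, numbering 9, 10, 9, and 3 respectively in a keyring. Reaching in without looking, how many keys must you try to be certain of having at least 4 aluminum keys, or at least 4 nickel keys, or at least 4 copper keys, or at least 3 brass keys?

The worst case stops just short of every target: 3 aluminum, 3 nickel, 3 copper, 2 brass — 3 + 3 + 3 + 2 = 11 keys.
One more key must push some type to its target, so 11 + 1 = 12.

12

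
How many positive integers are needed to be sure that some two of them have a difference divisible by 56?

Two integers differ by a multiple of 56 exactly when they share a remainder mod 56.
There are 56 residue classes mod 56, so 56 integers can all lie in distinct classes.
One more integer must repeat a residue, giving a difference divisible by 56. So n = 56 + 1 = 57.

57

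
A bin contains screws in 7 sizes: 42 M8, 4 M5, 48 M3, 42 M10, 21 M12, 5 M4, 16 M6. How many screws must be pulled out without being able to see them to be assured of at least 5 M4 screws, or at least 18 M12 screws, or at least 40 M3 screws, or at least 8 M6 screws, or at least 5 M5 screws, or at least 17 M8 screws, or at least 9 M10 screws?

96

The worst case stops just short of every target: 16 M8, 4 M5, 39 M3, 8 M10, 17 M12, 4 M4, 7 M6 — 16 + 4 + 39 + 8 + 17 + 4 + 7 = 95 screws.
One more screw must push some size to its target, so 95 + 1 = 96.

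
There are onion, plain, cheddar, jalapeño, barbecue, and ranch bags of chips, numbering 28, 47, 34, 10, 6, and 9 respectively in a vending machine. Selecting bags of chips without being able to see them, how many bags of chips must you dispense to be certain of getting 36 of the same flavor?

123

In the worst case we take at most 35 of each flavor, but all 28 onion, all 34 cheddar, all 10 jalapeño, all 6 barbecue, and all 9 ranch (fewer than 35), giving 28 + 35 + 34 + 10 + 6 + 9 = 122.
One more bag of chips then forces some flavor to 36, so 122 + 1 = 123.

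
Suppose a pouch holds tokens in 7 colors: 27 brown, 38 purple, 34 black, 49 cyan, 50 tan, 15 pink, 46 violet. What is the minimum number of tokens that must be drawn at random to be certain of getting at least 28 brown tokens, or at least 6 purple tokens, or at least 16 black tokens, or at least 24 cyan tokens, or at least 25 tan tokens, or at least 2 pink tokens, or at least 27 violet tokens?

The worst case stops just short of every target: 27 brown, 5 purple, 15 black, 23 cyan, 24 tan, 1 pink, 26 violet — 27 + 5 + 15 + 23 + 24 + 1 + 26 = 121 tokens.
One more token must push some color to its target, so 121 + 1 = 122.

122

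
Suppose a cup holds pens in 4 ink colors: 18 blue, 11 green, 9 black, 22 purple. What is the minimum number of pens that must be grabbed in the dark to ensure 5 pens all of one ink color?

17

The worst case takes 4 pens of each ink color without reaching 5 of any: 4 × 4 = 16.
The next pen must bring some ink color to 5, so 16 + 1 = 17.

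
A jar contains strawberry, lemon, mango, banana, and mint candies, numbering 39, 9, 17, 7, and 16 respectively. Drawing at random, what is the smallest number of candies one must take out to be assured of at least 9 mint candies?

The worst case draws every non-mint candy first: 39 + 9 + 17 + 7 = 72.
The next 9 draws are then forced to be mint, giving 72 + 9 = 81.

81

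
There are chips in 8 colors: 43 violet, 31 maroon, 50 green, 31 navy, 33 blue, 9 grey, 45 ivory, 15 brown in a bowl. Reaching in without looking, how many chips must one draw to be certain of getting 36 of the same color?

225

Treat the 8 colors as pigeonholes.
In the worst case we take at most 35 of each color, but all 31 maroon, all 31 navy, all 33 blue, all 9 grey, and all 15 brown (fewer than 35), giving 35 + 31 + 35 + 31 + 33 + 9 + 35 + 15 = 224.
One more chip then forces some color to 36, so 224 + 1 = 225.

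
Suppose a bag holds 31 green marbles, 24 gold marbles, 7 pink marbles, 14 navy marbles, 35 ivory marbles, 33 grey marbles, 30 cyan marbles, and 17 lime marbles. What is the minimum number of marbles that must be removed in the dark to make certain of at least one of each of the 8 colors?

185

The hardest color to obtain is pink: we could draw every other marble first — 191 − 7 = 184 marbles — without a single pink one.
The next draw must be pink, so 184 + 1 = 185.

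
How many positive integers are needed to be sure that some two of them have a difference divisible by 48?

49

Two integers differ by a multiple of 48 exactly when they share a remainder mod 48.
There are 48 residue classes mod 48, so 48 integers can all lie in distinct classes.
One more integer must repeat a residue, giving a difference divisible by 48. So n = 48 + 1 = 49.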